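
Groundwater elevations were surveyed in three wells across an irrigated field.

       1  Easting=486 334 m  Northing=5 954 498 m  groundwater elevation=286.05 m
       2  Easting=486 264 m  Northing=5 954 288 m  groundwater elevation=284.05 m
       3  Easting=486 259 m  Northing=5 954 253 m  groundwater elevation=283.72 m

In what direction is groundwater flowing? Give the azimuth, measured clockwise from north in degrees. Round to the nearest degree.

With h = a·x + b·y + c and 1 as origin, the differences give:
  (-70)·a + (-210)·b = -2.00
  (-75)·a + (-245)·b = -2.33
Eliminate b (×(-245) and ×(-210), subtract): 1400·a = 0.700 → a = ∂h/∂x = +0.0005000
Back-substitute: b = ∂h/∂y = +0.009357.
Flow direction (−∇h) has components (-0.0005000 E, -0.009357 N).
Azimuth = atan2(E, N) = atan2(-0.0005000, -0.009357) = 183.1° ≈ 183°.

183°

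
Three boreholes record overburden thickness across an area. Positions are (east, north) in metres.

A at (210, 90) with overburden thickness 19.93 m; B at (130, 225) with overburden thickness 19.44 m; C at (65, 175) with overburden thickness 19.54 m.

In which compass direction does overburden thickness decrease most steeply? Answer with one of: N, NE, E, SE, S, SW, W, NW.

N

Three-point gradient (reference A): Δ to B = (-80, 135, -0.49), Δ to C = (-145, 85, -0.39).
∂d/∂x = +0.0008611, ∂d/∂y = -0.003119 (det = 12775).
Steepest decrease is along −∇f = (-0.0008611 E, +0.003119 N) → north.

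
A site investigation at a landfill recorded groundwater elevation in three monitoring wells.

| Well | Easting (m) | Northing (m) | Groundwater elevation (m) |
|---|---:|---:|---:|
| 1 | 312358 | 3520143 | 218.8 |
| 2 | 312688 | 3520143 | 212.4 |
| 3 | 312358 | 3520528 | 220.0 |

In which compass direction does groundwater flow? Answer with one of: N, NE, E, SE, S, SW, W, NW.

∂h/∂x = (212.4 − 218.8) / (312688 − 312358) = -0.01939
∂h/∂y = (220.0 − 218.8) / (3520528 − 3520143) = +0.003117
Flow = −∇h = (+0.01939 east, -0.003117 north), which points east.

E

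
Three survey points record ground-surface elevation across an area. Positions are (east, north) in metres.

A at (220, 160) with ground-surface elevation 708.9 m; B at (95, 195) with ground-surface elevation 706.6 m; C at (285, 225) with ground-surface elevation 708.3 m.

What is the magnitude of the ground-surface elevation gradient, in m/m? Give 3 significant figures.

0.0249 m/m

Differences from A: to B (Δx, Δy, Δh) = (-125, 35, -2.3); to C = (65, 65, -0.6).
Determinant of the coordinate differences = (-125)·65 − 65·35 = -10400.
∂z/∂x = [(-2.3)·65 − (-0.6)·35] / -10400 = +0.01236
∂z/∂y = [(-125)·(-0.6) − 65·(-2.3)] / -10400 = -0.02159
|∇f| = √(0.01236² + -0.02159²) = 0.02488 m/m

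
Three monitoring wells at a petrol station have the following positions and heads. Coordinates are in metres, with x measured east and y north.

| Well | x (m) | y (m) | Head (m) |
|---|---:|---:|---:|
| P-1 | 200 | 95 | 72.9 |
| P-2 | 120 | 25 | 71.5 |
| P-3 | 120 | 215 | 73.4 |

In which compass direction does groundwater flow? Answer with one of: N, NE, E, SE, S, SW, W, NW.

With h = a·x + b·y + c and P-1 as origin, the differences give:
  (-80)·a + (-70)·b = -1.4
  (-80)·a + 120·b = +0.5
Eliminate b (×120 and ×(-70), subtract): -15200·a = -133.00 → a = ∂h/∂x = +0.008750
Back-substitute: b = ∂h/∂y = +0.01000.
Flow = −∇h = (-0.008750 east, -0.01000 north), which points southwest.

SW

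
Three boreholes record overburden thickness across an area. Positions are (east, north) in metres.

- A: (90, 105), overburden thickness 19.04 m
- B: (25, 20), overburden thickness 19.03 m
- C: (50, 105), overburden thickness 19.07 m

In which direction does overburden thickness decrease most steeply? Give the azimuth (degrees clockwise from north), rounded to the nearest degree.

Three-point gradient (reference A): Δ to B = (-65, -85, -0.01), Δ to C = (-40, 0, +0.03).
∂d/∂x = -0.0007500, ∂d/∂y = +0.0006912 (det = -3400).
Steepest decrease is along −∇f: components (+0.0007500 E, -0.0006912 N).
Azimuth = atan2(+0.0007500, -0.0006912) = 132.7° ≈ 133°.

133°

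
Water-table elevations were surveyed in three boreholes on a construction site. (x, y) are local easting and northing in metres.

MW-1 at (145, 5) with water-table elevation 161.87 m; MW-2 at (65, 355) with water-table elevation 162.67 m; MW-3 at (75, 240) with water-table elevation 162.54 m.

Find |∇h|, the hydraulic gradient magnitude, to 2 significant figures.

Taking MW-1 as reference: MW-2−MW-1 = (-80, 350, +0.80); MW-3−MW-1 = (-70, 235, +0.67).
Solve a·Δx + b·Δy = Δh: det = (-80)·235 − (-70)·350 = 5700.
∂h/∂x = [(+0.80)·235 − (+0.67)·350] / 5700 = -0.008158
∂h/∂y = [(-80)·(+0.67) − (-70)·(+0.80)] / 5700 = +0.0004211
|∇h| = √(-0.008158² + 0.0004211²) = 0.008169

0.0082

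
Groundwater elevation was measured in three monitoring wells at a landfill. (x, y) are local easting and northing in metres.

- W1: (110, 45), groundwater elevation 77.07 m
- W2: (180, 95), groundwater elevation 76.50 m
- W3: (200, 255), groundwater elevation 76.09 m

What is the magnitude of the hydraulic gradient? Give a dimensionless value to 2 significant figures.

Three-point gradient (reference W1): Δ to W2 = (70, 50, -0.57), Δ to W3 = (90, 210, -0.98).
∂h/∂x = -0.006931, ∂h/∂y = -0.001696 (det = 10200).
|∇h| = √(-0.006931² + -0.001696²) = 0.007135

0.0071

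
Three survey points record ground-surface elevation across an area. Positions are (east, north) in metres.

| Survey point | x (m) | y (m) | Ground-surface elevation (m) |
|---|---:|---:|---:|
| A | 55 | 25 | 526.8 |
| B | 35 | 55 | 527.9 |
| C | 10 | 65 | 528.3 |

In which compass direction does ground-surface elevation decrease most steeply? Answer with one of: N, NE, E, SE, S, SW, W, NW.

S

Differences from A: to B (Δx, Δy, Δh) = (-20, 30, +1.1); to C = (-45, 40, +1.5).
Solve a·Δx + b·Δy = Δz: det = (-20)·40 − (-45)·30 = 550.
∂z/∂x = [(+1.1)·40 − (+1.5)·30] / 550 = -0.001818
∂z/∂y = [(-20)·(+1.5) − (-45)·(+1.1)] / 550 = +0.03545
Steepest decrease is along −∇f = (+0.001818 E, -0.03545 N) → south.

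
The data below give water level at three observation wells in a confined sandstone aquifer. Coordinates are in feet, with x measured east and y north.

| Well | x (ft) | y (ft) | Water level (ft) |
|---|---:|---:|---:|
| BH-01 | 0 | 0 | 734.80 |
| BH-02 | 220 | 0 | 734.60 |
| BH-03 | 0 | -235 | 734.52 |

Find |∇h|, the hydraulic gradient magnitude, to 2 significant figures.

0.0015

∂h/∂x = (734.60 − 734.80) / (220 − 0) = -0.0009091
∂h/∂y = (734.52 − 734.80) / (-235 − 0) = +0.001191
|∇h| = √(-0.0009091² + 0.001191²) = 0.001498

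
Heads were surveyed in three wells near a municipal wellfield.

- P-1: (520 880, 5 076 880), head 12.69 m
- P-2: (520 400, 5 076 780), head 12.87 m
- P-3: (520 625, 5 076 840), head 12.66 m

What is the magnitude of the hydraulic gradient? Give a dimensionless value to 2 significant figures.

0.0097

Taking P-1 as reference: P-2−P-1 = (-480, -100, +0.18); P-3−P-1 = (-255, -40, -0.03).
Determinant of the coordinate differences = (-480)·(-40) − (-255)·(-100) = -6300.
∂h/∂x = [(+0.18)·(-40) − (-0.03)·(-100)] / -6300 = +0.001619
∂h/∂y = [(-480)·(-0.03) − (-255)·(+0.18)] / -6300 = -0.009571
|∇h| = √(0.001619² + -0.009571²) = 0.009707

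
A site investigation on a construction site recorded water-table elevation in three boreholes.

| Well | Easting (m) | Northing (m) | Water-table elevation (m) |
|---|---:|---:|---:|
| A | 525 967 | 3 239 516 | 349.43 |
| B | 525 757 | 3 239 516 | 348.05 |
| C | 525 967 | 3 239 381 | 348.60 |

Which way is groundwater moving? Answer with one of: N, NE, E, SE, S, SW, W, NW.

∂h/∂x = (348.05 − 349.43) / (525757 − 525967) = +0.006571
∂h/∂y = (348.60 − 349.43) / (3239381 − 3239516) = +0.006148
Flow = −∇h = (-0.006571 east, -0.006148 north), which points southwest.

SW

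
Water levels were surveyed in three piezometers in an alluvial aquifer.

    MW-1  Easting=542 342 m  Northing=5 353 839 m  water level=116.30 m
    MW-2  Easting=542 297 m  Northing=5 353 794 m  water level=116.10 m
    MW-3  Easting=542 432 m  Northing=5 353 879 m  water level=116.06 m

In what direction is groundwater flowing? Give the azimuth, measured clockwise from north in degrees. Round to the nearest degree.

Differences from MW-1: to MW-2 (Δx, Δy, Δh) = (-45, -45, -0.20); to MW-3 = (90, 40, -0.24).
Solve a·Δx + b·Δy = Δh: det = (-45)·40 − 90·(-45) = 2250.
∂h/∂x = [(-0.20)·40 − (-0.24)·(-45)] / 2250 = -0.008356
∂h/∂y = [(-45)·(-0.24) − 90·(-0.20)] / 2250 = +0.01280
Flow direction (−∇h) has components (+0.008356 E, -0.01280 N).
Azimuth = atan2(E, N) = atan2(+0.008356, -0.01280) = 146.9° ≈ 147°.

147°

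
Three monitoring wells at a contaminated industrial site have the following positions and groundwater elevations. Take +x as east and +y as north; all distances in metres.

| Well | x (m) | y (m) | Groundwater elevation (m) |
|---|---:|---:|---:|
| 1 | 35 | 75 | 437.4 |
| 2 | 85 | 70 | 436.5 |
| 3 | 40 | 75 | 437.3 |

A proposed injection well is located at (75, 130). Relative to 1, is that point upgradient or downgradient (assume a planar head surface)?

downgradient

Differences from 1: to 2 (Δx, Δy, Δh) = (50, -5, -0.9); to 3 = (5, 0, -0.1).
Determinant of the coordinate differences = 50·0 − 5·(-5) = 25.
∂h/∂x = [(-0.9)·0 − (-0.1)·(-5)] / 25 = -0.02000
∂h/∂y = [50·(-0.1) − 5·(-0.9)] / 25 = -0.02000
Head at (75, 130) = 437.4 + (-0.02000)·(40) + (-0.02000)·(55) = 435.50 m.
That is lower than the 437.4 m at 1, so the point is downgradient.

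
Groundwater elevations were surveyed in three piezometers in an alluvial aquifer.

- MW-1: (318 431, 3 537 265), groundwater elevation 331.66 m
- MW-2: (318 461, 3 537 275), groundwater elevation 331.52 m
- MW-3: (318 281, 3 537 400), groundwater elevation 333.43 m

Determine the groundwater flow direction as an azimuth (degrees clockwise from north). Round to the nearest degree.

131°

Taking MW-1 as reference: MW-2−MW-1 = (30, 10, -0.14); MW-3−MW-1 = (-150, 135, +1.77).
Determinant of the coordinate differences = 30·135 − (-150)·10 = 5550.
∂h/∂x = [(-0.14)·135 − (+1.77)·10] / 5550 = -0.006595
∂h/∂y = [30·(+1.77) − (-150)·(-0.14)] / 5550 = +0.005784
Flow direction (−∇h) has components (+0.006595 E, -0.005784 N).
Azimuth = atan2(E, N) = atan2(+0.006595, -0.005784) = 131.3° ≈ 131°.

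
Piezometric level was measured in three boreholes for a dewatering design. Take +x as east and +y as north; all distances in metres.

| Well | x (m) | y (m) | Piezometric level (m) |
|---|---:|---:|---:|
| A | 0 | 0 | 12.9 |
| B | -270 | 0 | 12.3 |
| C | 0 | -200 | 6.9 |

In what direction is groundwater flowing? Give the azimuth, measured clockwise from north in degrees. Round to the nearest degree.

184°

∂h/∂x = (12.3 − 12.9) / (-270 − 0) = +0.002222
∂h/∂y = (6.9 − 12.9) / (-200 − 0) = +0.03000
Flow direction (−∇h) has components (-0.002222 E, -0.03000 N).
Azimuth = atan2(E, N) = atan2(-0.002222, -0.03000) = 184.2° ≈ 184°.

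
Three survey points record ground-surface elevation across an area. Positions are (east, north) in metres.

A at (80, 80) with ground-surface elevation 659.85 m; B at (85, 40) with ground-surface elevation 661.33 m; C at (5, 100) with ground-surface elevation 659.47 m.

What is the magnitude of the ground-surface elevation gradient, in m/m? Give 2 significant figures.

0.038 m/m

Taking A as reference: B−A = (5, -40, +1.48); C−A = (-75, 20, -0.38).
Solve a·Δx + b·Δy = Δz: det = 5·20 − (-75)·(-40) = -2900.
∂z/∂x = [(+1.48)·20 − (-0.38)·(-40)] / -2900 = -0.004966
∂z/∂y = [5·(-0.38) − (-75)·(+1.48)] / -2900 = -0.03762
|∇f| = √(-0.004966² + -0.03762²) = 0.03795 m/m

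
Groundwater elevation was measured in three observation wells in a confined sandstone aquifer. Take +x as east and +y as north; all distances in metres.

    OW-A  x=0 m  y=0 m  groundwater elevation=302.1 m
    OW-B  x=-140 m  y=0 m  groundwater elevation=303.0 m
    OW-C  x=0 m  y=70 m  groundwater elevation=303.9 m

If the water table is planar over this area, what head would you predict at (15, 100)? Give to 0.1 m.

∂h/∂x = (303.0 − 302.1) / (-140 − 0) = -0.006429
∂h/∂y = (303.9 − 302.1) / (70 − 0) = +0.02571
h(15, 100) = 302.1 + (-0.006429)·(15) + (+0.02571)·(100) = 302.1 -0.096 +2.571 = 304.575 m.

304.6 m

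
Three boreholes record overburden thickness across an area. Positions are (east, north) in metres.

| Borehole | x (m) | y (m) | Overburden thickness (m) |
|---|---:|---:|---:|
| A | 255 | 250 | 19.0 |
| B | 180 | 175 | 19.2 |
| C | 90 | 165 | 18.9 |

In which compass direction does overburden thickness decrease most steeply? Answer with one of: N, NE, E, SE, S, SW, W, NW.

NW

With d = a·x + b·y + c and A as origin, the differences give:
  (-75)·a + (-75)·b = +0.2
  (-165)·a + (-85)·b = -0.1
Eliminate b (×(-85) and ×(-75), subtract): -6000·a = -24.50 → a = ∂d/∂x = +0.004083
Back-substitute: b = ∂d/∂y = -0.006750.
Steepest decrease is along −∇f = (-0.004083 E, +0.006750 N) → northwest.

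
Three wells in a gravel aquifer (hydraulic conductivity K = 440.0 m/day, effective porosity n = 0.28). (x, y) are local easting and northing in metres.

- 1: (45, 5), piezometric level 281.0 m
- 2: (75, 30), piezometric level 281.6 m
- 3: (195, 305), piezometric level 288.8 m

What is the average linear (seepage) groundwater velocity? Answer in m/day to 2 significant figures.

Taking 1 as reference: 2−1 = (30, 25, +0.6); 3−1 = (150, 300, +7.8).
Determinant of the coordinate differences = 30·300 − 150·25 = 5250.
∂h/∂x = [(+0.6)·300 − (+7.8)·25] / 5250 = -0.002857
∂h/∂y = [30·(+7.8) − 150·(+0.6)] / 5250 = +0.02743
|∇h| = √(-0.002857² + 0.02743²) = 0.02758
Seepage velocity v = K·i/n = 440.0 × 0.02758 / 0.28 = 43.34 m/day.

43 m/day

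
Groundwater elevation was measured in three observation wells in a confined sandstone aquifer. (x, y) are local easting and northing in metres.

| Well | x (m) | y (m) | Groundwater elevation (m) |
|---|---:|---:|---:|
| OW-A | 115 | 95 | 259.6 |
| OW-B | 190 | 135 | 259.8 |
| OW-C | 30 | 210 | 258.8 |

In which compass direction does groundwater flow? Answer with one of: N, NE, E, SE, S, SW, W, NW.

NW

Three-point gradient (reference OW-A): Δ to OW-B = (75, 40, +0.2), Δ to OW-C = (-85, 115, -0.8).
∂h/∂x = +0.004574, ∂h/∂y = -0.003576 (det = 12025).
Flow = −∇h = (-0.004574 east, +0.003576 north), which points northwest.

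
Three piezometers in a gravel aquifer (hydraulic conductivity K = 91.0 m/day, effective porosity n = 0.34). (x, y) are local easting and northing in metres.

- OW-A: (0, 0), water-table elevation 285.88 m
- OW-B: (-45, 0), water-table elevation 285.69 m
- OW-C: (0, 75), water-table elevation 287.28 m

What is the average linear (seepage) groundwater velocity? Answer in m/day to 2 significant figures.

5.1 m/day

∂h/∂x = (285.69 − 285.88) / (-45 − 0) = +0.004222
∂h/∂y = (287.28 − 285.88) / (75 − 0) = +0.01867
|∇h| = √(0.004222² + 0.01867²) = 0.01914
Seepage velocity v = K·i/n = 91.0 × 0.01914 / 0.34 = 5.123 m/day.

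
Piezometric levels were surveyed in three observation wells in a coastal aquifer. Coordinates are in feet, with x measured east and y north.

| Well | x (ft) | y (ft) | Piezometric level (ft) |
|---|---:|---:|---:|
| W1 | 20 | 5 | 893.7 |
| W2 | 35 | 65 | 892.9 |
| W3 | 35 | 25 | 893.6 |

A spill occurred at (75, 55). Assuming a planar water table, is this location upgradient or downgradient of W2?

Taking W1 as reference: W2−W1 = (15, 60, -0.8); W3−W1 = (15, 20, -0.1).
Solve a·Δx + b·Δy = Δh: det = 15·20 − 15·60 = -600.
∂h/∂x = [(-0.8)·20 − (-0.1)·60] / -600 = +0.01667
∂h/∂y = [15·(-0.1) − 15·(-0.8)] / -600 = -0.01750
Head at (75, 55) = 893.7 + (+0.01667)·(55) + (-0.01750)·(50) = 893.74 ft.
That is higher than the 892.9 ft at W2, so the point is upgradient.

upgradient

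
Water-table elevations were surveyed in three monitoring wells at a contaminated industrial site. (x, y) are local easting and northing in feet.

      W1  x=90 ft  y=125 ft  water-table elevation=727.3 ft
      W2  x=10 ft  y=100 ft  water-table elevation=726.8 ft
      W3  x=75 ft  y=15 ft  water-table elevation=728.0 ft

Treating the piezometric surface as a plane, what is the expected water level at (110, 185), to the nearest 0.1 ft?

With h = a·x + b·y + c and W1 as origin, the differences give:
  (-80)·a + (-25)·b = -0.5
  (-15)·a + (-110)·b = +0.7
Eliminate b (×(-110) and ×(-25), subtract): 8425·a = 72.50 → a = ∂h/∂x = +0.008605
Back-substitute: b = ∂h/∂y = -0.007537.
h(110, 185) = 727.3 + (+0.008605)·(20) + (-0.007537)·(60) = 727.3 +0.172 -0.452 = 727.020 ft.

727.0 ft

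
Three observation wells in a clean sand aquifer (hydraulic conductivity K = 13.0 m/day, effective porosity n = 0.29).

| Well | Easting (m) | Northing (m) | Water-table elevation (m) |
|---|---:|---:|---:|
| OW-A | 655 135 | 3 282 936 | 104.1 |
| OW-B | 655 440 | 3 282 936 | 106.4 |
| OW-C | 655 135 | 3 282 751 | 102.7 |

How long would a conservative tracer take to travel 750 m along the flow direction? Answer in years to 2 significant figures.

4.3 years

∂h/∂x = (106.4 − 104.1) / (655440 − 655135) = +0.007541
∂h/∂y = (102.7 − 104.1) / (3282751 − 3282936) = +0.007568
|∇h| = √(0.007541² + 0.007568²) = 0.01068
Seepage velocity v = K·i/n = 13.0 × 0.01068 / 0.29 = 0.4788 m/day.
t = 750 / 0.4788 = 1566 days = 4.29 years.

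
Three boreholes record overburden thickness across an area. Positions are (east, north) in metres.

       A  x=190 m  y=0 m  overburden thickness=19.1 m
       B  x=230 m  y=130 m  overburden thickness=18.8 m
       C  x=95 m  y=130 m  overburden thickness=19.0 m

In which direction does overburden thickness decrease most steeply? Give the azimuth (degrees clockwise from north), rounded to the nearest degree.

Taking A as reference: B−A = (40, 130, -0.3); C−A = (-95, 130, -0.1).
Solve a·Δx + b·Δy = Δd: det = 40·130 − (-95)·130 = 17550.
∂d/∂x = [(-0.3)·130 − (-0.1)·130] / 17550 = -0.001481
∂d/∂y = [40·(-0.1) − (-95)·(-0.3)] / 17550 = -0.001852
Steepest decrease is along −∇f: components (+0.001481 E, +0.001852 N).
Azimuth = atan2(+0.001481, +0.001852) = 38.7° ≈ 039°.

039°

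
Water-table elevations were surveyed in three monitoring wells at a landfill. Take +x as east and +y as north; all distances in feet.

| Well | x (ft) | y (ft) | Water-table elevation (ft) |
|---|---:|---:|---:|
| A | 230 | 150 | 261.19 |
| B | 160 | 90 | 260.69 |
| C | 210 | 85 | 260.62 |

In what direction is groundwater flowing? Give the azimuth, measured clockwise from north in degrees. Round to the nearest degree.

With h = a·x + b·y + c and A as origin, the differences give:
  (-70)·a + (-60)·b = -0.50
  (-20)·a + (-65)·b = -0.57
Eliminate b (×(-65) and ×(-60), subtract): 3350·a = -1.700 → a = ∂h/∂x = -0.0005075
Back-substitute: b = ∂h/∂y = +0.008925.
Flow direction (−∇h) has components (+0.0005075 E, -0.008925 N).
Azimuth = atan2(E, N) = atan2(+0.0005075, -0.008925) = 176.7° ≈ 177°.

177°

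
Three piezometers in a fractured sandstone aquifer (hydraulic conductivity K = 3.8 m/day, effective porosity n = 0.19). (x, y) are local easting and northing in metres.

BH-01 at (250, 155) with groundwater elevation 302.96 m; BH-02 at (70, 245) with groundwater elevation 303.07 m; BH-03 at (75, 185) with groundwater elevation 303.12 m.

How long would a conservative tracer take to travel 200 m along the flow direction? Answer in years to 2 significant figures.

19 years

Differences from BH-01: to BH-02 (Δx, Δy, Δh) = (-180, 90, +0.11); to BH-03 = (-175, 30, +0.16).
Solve a·Δx + b·Δy = Δh: det = (-180)·30 − (-175)·90 = 10350.
∂h/∂x = [(+0.11)·30 − (+0.16)·90] / 10350 = -0.001072
∂h/∂y = [(-180)·(+0.16) − (-175)·(+0.11)] / 10350 = -0.0009227
|∇h| = √(-0.001072² + -0.0009227²) = 0.001414
Seepage velocity v = K·i/n = 3.8 × 0.001414 / 0.19 = 0.02828 m/day.
t = 200 / 0.02828 = 7072 days = 19.4 years.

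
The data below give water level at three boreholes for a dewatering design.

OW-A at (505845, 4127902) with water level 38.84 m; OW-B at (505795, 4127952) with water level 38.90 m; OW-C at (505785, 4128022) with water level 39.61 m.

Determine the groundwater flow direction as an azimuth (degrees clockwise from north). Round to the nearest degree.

Three-point gradient (reference OW-A): Δ to OW-B = (-50, 50, +0.06), Δ to OW-C = (-60, 120, +0.77).
∂h/∂x = +0.01043, ∂h/∂y = +0.01163 (det = -3000).
Flow direction (−∇h) has components (-0.01043 E, -0.01163 N).
Azimuth = atan2(E, N) = atan2(-0.01043, -0.01163) = 221.9° ≈ 222°.

222°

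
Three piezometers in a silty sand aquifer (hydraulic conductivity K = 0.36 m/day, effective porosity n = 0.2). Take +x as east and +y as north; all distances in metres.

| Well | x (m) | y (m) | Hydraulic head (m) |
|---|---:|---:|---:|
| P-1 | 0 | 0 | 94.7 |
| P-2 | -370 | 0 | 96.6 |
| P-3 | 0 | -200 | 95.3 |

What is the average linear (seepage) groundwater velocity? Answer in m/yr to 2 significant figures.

3.9 m/yr

∂h/∂x = (96.6 − 94.7) / (-370 − 0) = -0.005135
∂h/∂y = (95.3 − 94.7) / (-200 − 0) = -0.003000
|∇h| = √(-0.005135² + -0.003000²) = 0.005947
Seepage velocity v = K·i/n = 0.36 × 0.005947 / 0.2 = 0.0107 m/day = 3.908 m/yr.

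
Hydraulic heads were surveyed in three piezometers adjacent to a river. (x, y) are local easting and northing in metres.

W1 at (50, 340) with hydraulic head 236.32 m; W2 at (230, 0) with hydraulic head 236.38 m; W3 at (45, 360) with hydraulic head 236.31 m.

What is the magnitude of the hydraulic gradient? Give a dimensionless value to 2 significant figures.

0.0014

Differences from W1: to W2 (Δx, Δy, Δh) = (180, -340, +0.06); to W3 = (-5, 20, -0.01).
Determinant of the coordinate differences = 180·20 − (-5)·(-340) = 1900.
∂h/∂x = [(+0.06)·20 − (-0.01)·(-340)] / 1900 = -0.001158
∂h/∂y = [180·(-0.01) − (-5)·(+0.06)] / 1900 = -0.0007895
|∇h| = √(-0.001158² + -0.0007895²) = 0.001402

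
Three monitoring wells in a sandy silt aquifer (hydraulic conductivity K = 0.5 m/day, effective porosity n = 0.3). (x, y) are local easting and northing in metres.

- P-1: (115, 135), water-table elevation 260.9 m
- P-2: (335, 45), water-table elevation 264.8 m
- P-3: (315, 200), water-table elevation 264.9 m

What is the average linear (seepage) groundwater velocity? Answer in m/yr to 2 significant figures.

12 m/yr

Three-point gradient (reference P-1): Δ to P-2 = (220, -90, +3.9), Δ to P-3 = (200, 65, +4.0).
∂h/∂x = +0.01899, ∂h/∂y = +0.003096 (det = 32300).
|∇h| = √(0.01899² + 0.003096²) = 0.01924
Seepage velocity v = K·i/n = 0.5 × 0.01924 / 0.3 = 0.03207 m/day = 11.71 m/yr.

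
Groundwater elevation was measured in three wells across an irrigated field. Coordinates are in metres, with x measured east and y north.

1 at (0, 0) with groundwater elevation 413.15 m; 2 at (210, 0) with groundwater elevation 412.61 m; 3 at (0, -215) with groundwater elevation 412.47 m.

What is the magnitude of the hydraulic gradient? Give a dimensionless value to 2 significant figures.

0.0041

∂h/∂x = (412.61 − 413.15) / (210 − 0) = -0.002571
∂h/∂y = (412.47 − 413.15) / (-215 − 0) = +0.003163
|∇h| = √(-0.002571² + 0.003163²) = 0.004076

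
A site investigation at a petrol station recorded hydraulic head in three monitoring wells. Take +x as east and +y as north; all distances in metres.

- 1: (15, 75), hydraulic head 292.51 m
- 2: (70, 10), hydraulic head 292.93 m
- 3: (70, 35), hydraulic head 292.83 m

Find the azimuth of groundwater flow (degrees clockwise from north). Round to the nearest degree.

Differences from 1: to 2 (Δx, Δy, Δh) = (55, -65, +0.42); to 3 = (55, -40, +0.32).
Solve a·Δx + b·Δy = Δh: det = 55·(-40) − 55·(-65) = 1375.
∂h/∂x = [(+0.42)·(-40) − (+0.32)·(-65)] / 1375 = +0.002909
∂h/∂y = [55·(+0.32) − 55·(+0.42)] / 1375 = -0.004000
Flow direction (−∇h) has components (-0.002909 E, +0.004000 N).
Azimuth = atan2(E, N) = atan2(-0.002909, +0.004000) = 324.0° ≈ 324°.

324°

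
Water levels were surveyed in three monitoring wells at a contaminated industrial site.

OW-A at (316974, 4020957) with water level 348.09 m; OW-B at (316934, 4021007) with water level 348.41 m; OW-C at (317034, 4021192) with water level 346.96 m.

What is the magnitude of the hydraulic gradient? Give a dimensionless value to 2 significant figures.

With h = a·x + b·y + c and OW-A as origin, the differences give:
  (-40)·a + 50·b = +0.32
  60·a + 235·b = -1.13
Eliminate b (×235 and ×50, subtract): -12400·a = 131.700 → a = ∂h/∂x = -0.01062
Back-substitute: b = ∂h/∂y = -0.002097.
|∇h| = √(-0.01062² + -0.002097²) = 0.01083

0.011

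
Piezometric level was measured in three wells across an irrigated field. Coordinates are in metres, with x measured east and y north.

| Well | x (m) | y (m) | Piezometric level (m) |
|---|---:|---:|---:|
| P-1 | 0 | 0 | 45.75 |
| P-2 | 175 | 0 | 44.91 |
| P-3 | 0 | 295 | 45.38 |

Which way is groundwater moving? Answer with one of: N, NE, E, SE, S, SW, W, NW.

E

∂h/∂x = (44.91 − 45.75) / (175 − 0) = -0.004800
∂h/∂y = (45.38 − 45.75) / (295 − 0) = -0.001254
Flow = −∇h = (+0.004800 east, +0.001254 north), which points east.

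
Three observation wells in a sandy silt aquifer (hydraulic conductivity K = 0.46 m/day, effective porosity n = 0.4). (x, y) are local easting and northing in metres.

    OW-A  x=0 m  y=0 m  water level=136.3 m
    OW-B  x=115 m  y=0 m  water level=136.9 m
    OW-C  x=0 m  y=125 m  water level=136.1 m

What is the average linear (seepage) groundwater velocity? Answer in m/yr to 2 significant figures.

∂h/∂x = (136.9 − 136.3) / (115 − 0) = +0.005217
∂h/∂y = (136.1 − 136.3) / (125 − 0) = -0.001600
|∇h| = √(0.005217² + -0.001600²) = 0.005457
Seepage velocity v = K·i/n = 0.46 × 0.005457 / 0.4 = 0.006276 m/day = 2.292 m/yr.

2.3 m/yr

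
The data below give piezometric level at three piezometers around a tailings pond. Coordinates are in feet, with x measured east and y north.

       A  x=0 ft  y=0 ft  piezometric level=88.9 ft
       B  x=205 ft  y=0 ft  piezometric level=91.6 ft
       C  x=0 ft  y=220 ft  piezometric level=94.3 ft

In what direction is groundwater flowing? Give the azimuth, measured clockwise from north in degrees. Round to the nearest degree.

208°

∂h/∂x = (91.6 − 88.9) / (205 − 0) = +0.01317
∂h/∂y = (94.3 − 88.9) / (220 − 0) = +0.02455
Flow direction (−∇h) has components (-0.01317 E, -0.02455 N).
Azimuth = atan2(E, N) = atan2(-0.01317, -0.02455) = 208.2° ≈ 208°.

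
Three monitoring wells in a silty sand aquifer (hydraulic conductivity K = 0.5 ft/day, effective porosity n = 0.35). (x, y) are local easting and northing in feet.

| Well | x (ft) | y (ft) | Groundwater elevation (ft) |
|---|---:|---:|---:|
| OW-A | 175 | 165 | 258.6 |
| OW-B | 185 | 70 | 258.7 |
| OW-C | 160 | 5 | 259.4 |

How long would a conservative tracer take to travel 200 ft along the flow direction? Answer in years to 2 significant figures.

19 years

With h = a·x + b·y + c and OW-A as origin, the differences give:
  10·a + (-95)·b = +0.1
  (-15)·a + (-160)·b = +0.8
Eliminate b (×(-160) and ×(-95), subtract): -3025·a = 60.00 → a = ∂h/∂x = -0.01983
Back-substitute: b = ∂h/∂y = -0.003140.
|∇h| = √(-0.01983² + -0.003140²) = 0.02008
Seepage velocity v = K·i/n = 0.5 × 0.02008 / 0.35 = 0.02869 ft/day.
t = 200 / 0.02869 = 6971 days = 19.1 years.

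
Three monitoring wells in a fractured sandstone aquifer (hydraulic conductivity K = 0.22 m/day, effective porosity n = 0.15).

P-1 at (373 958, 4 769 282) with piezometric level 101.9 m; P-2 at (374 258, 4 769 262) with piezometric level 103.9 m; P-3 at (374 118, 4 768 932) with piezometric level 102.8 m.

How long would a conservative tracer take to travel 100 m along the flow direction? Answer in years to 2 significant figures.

28 years

Three-point gradient (reference P-1): Δ to P-2 = (300, -20, +2.0), Δ to P-3 = (160, -350, +0.9).
∂h/∂x = +0.006699, ∂h/∂y = +0.0004912 (det = -101800).
|∇h| = √(0.006699² + 0.0004912²) = 0.006717
Seepage velocity v = K·i/n = 0.22 × 0.006717 / 0.15 = 0.009852 m/day.
t = 100 / 0.009852 = 1.015e+04 days = 27.8 years.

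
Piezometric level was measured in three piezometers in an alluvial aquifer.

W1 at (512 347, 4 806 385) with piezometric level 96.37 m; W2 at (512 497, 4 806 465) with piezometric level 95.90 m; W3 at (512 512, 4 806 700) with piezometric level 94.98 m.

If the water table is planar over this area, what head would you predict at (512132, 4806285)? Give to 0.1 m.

Differences from W1: to W2 (Δx, Δy, Δh) = (150, 80, -0.47); to W3 = (165, 315, -1.39).
Solve a·Δx + b·Δy = Δh: det = 150·315 − 165·80 = 34050.
∂h/∂x = [(-0.47)·315 − (-1.39)·80] / 34050 = -0.001082
∂h/∂y = [150·(-1.39) − 165·(-0.47)] / 34050 = -0.003846
h(512132, 4806285) = 96.37 + (-0.001082)·(-215) + (-0.003846)·(-100) = 96.37 +0.233 +0.385 = 96.987 m.

97.0 m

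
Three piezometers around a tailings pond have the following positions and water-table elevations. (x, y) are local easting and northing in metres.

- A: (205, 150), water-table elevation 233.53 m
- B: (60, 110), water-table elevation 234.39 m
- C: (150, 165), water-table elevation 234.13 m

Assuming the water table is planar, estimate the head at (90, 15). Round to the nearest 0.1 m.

With h = a·x + b·y + c and A as origin, the differences give:
  (-145)·a + (-40)·b = +0.86
  (-55)·a + 15·b = +0.60
Eliminate b (×15 and ×(-40), subtract): -4375·a = 36.900 → a = ∂h/∂x = -0.008434
Back-substitute: b = ∂h/∂y = +0.009074.
h(90, 15) = 233.53 + (-0.008434)·(-115) + (+0.009074)·(-135) = 233.53 +0.970 -1.225 = 233.275 m.

233.3 m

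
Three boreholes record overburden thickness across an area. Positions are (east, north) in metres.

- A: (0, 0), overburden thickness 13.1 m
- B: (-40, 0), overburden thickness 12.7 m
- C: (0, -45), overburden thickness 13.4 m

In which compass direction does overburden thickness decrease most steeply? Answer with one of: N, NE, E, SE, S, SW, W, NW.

∂d/∂x = (12.7 − 13.1) / (-40 − 0) = +0.01000
∂d/∂y = (13.4 − 13.1) / (-45 − 0) = -0.006667
Steepest decrease is along −∇f = (-0.01000 E, +0.006667 N) → northwest.

NW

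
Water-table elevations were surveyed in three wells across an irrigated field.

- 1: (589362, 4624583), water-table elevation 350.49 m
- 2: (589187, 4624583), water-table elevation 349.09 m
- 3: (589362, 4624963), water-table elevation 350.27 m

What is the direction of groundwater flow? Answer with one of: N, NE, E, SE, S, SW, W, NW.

W

∂h/∂x = (349.09 − 350.49) / (589187 − 589362) = +0.008000
∂h/∂y = (350.27 − 350.49) / (4624963 − 4624583) = -0.0005789
Flow = −∇h = (-0.008000 east, +0.0005789 north), which points west.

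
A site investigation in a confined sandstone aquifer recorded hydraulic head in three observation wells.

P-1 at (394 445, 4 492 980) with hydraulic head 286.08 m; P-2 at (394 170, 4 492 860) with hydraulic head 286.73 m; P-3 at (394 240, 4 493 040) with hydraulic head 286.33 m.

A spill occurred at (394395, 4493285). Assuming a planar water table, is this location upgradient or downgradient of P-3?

Taking P-1 as reference: P-2−P-1 = (-275, -120, +0.65); P-3−P-1 = (-205, 60, +0.25).
Determinant of the coordinate differences = (-275)·60 − (-205)·(-120) = -41100.
∂h/∂x = [(+0.65)·60 − (+0.25)·(-120)] / -41100 = -0.001679
∂h/∂y = [(-275)·(+0.25) − (-205)·(+0.65)] / -41100 = -0.001569
Head at (394395, 4493285) = 286.08 + (-0.001679)·(-50) + (-0.001569)·(305) = 285.69 m.
That is lower than the 286.33 m at P-3, so the point is downgradient.

downgradient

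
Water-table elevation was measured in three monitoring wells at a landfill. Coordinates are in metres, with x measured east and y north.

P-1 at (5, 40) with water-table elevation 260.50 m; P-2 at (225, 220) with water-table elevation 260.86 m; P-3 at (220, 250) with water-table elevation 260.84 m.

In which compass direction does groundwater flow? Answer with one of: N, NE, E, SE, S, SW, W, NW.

W

Taking P-1 as reference: P-2−P-1 = (220, 180, +0.36); P-3−P-1 = (215, 210, +0.34).
Determinant of the coordinate differences = 220·210 − 215·180 = 7500.
∂h/∂x = [(+0.36)·210 − (+0.34)·180] / 7500 = +0.001920
∂h/∂y = [220·(+0.34) − 215·(+0.36)] / 7500 = -0.0003467
Flow = −∇h = (-0.001920 east, +0.0003467 north), which points west.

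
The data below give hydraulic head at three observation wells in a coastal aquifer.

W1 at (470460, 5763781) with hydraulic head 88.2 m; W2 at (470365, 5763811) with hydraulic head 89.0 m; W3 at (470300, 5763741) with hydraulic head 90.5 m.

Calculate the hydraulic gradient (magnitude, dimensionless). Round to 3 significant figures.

0.0158

With h = a·x + b·y + c and W1 as origin, the differences give:
  (-95)·a + 30·b = +0.8
  (-160)·a + (-40)·b = +2.3
Eliminate b (×(-40) and ×30, subtract): 8600·a = -101.00 → a = ∂h/∂x = -0.01174
Back-substitute: b = ∂h/∂y = -0.01052.
|∇h| = √(-0.01174² + -0.01052²) = 0.01576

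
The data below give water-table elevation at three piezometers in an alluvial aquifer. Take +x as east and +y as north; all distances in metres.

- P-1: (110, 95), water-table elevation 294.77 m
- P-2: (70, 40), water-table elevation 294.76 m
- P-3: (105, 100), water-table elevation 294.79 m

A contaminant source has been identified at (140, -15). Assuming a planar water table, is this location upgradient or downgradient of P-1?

downgradient

Three-point gradient (reference P-1): Δ to P-2 = (-40, -55, -0.01), Δ to P-3 = (-5, 5, +0.02).
∂h/∂x = -0.002211, ∂h/∂y = +0.001789 (det = -475).
Head at (140, -15) = 294.77 + (-0.002211)·(30) + (+0.001789)·(-110) = 294.51 m.
That is lower than the 294.77 m at P-1, so the point is downgradient.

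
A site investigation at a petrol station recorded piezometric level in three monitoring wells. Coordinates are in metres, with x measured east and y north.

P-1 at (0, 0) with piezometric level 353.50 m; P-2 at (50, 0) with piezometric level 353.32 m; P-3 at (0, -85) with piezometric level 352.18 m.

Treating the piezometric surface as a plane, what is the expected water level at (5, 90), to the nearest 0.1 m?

354.9 m

∂h/∂x = (353.32 − 353.50) / (50 − 0) = -0.003600
∂h/∂y = (352.18 − 353.50) / (-85 − 0) = +0.01553
h(5, 90) = 353.50 + (-0.003600)·(5) + (+0.01553)·(90) = 353.50 -0.018 +1.398 = 354.880 m.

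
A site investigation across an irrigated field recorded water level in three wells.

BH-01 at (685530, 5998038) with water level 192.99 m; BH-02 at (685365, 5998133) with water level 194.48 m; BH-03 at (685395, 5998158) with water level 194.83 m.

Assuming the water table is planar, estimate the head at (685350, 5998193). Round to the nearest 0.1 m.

195.4 m

Taking BH-01 as reference: BH-02−BH-01 = (-165, 95, +1.49); BH-03−BH-01 = (-135, 120, +1.84).
Determinant of the coordinate differences = (-165)·120 − (-135)·95 = -6975.
∂h/∂x = [(+1.49)·120 − (+1.84)·95] / -6975 = -0.0005735
∂h/∂y = [(-165)·(+1.84) − (-135)·(+1.49)] / -6975 = +0.01469
h(685350, 5998193) = 192.99 + (-0.0005735)·(-180) + (+0.01469)·(155) = 192.99 +0.103 +2.277 = 195.370 m.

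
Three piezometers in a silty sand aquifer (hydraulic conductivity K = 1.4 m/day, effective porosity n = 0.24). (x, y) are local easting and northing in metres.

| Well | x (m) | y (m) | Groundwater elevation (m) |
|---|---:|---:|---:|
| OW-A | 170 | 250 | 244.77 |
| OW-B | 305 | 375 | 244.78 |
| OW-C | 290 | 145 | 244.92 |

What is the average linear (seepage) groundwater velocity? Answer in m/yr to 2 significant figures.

2.0 m/yr

With h = a·x + b·y + c and OW-A as origin, the differences give:
  135·a + 125·b = +0.01
  120·a + (-105)·b = +0.15
Eliminate b (×(-105) and ×125, subtract): -29175·a = -19.800 → a = ∂h/∂x = +0.0006787
Back-substitute: b = ∂h/∂y = -0.0006530.
|∇h| = √(0.0006787² + -0.0006530²) = 0.0009418
Seepage velocity v = K·i/n = 1.4 × 0.0009418 / 0.24 = 0.005494 m/day = 2.007 m/yr.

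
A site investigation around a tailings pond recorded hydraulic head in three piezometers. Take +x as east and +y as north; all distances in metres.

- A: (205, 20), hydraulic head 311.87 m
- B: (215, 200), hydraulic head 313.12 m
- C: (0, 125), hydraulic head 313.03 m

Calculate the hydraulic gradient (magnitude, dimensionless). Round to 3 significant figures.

0.00735

With h = a·x + b·y + c and A as origin, the differences give:
  10·a + 180·b = +1.25
  (-205)·a + 105·b = +1.16
Eliminate b (×105 and ×180, subtract): 37950·a = -77.550 → a = ∂h/∂x = -0.002043
Back-substitute: b = ∂h/∂y = +0.007058.
|∇h| = √(-0.002043² + 0.007058²) = 0.007348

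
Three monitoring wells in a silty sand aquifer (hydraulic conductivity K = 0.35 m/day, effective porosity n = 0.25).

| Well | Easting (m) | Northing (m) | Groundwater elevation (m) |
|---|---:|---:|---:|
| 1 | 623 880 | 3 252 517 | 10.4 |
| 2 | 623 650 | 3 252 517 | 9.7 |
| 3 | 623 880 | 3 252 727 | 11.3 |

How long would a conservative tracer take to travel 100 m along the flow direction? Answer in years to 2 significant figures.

∂h/∂x = (9.7 − 10.4) / (623650 − 623880) = +0.003043
∂h/∂y = (11.3 − 10.4) / (3252727 − 3252517) = +0.004286
|∇h| = √(0.003043² + 0.004286²) = 0.005256
Seepage velocity v = K·i/n = 0.35 × 0.005256 / 0.25 = 0.007358 m/day.
t = 100 / 0.007358 = 1.359e+04 days = 37.2 years.

37 years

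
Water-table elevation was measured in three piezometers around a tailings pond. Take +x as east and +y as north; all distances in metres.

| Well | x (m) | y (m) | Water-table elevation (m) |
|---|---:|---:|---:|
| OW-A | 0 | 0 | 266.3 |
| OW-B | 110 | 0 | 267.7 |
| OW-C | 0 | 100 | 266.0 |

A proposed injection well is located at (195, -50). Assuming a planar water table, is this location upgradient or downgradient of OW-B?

upgradient

∂h/∂x = (267.7 − 266.3) / (110 − 0) = +0.01273
∂h/∂y = (266.0 − 266.3) / (100 − 0) = -0.003000
Head at (195, -50) = 266.3 + (+0.01273)·(195) + (-0.003000)·(-50) = 268.93 m.
That is higher than the 267.7 m at OW-B, so the point is upgradient.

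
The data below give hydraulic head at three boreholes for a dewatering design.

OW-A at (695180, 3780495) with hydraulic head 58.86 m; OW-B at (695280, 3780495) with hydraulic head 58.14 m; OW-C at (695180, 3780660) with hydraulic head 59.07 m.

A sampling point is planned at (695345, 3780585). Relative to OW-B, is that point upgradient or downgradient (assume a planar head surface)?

downgradient

∂h/∂x = (58.14 − 58.86) / (695280 − 695180) = -0.007200
∂h/∂y = (59.07 − 58.86) / (3780660 − 3780495) = +0.001273
Head at (695345, 3780585) = 58.86 + (-0.007200)·(165) + (+0.001273)·(90) = 57.79 m.
That is lower than the 58.14 m at OW-B, so the point is downgradient.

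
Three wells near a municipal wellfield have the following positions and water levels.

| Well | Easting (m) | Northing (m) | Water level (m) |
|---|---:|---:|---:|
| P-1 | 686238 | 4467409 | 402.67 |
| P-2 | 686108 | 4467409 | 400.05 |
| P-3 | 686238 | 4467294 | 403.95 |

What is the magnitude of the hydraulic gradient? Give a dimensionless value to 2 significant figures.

0.023

∂h/∂x = (400.05 − 402.67) / (686108 − 686238) = +0.02015
∂h/∂y = (403.95 − 402.67) / (4467294 − 4467409) = -0.01113
|∇h| = √(0.02015² + -0.01113²) = 0.02302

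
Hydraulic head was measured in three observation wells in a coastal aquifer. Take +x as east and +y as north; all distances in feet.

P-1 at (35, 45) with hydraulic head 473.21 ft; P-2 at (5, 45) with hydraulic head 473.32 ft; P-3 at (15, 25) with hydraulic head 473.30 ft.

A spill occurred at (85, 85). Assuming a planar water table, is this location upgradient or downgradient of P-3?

downgradient

Taking P-1 as reference: P-2−P-1 = (-30, 0, +0.11); P-3−P-1 = (-20, -20, +0.09).
Solve a·Δx + b·Δy = Δh: det = (-30)·(-20) − (-20)·0 = 600.
∂h/∂x = [(+0.11)·(-20) − (+0.09)·0] / 600 = -0.003667
∂h/∂y = [(-30)·(+0.09) − (-20)·(+0.11)] / 600 = -0.0008333
Head at (85, 85) = 473.21 + (-0.003667)·(50) + (-0.0008333)·(40) = 472.99 ft.
That is lower than the 473.30 ft at P-3, so the point is downgradient.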